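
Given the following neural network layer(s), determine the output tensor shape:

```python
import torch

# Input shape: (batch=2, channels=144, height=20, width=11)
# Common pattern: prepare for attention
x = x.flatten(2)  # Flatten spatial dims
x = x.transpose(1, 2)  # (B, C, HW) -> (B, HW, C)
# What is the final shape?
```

Input: (2, 144, 20, 11) -> after flatten(2): (2, 144, 220) -> Output: (2, 220, 144)

Answer: (2, 220, 144)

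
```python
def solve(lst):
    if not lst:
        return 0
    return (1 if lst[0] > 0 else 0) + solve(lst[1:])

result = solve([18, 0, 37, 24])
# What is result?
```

Count of positive elements in [18, 0, 37, 24] = 3

Answer: 3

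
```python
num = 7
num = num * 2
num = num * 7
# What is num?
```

Trace:
`num = 7` → num = 7
`num = num * 2` → num = 14
`num = num * 7` → num = 98
So num = 98

Answer: 98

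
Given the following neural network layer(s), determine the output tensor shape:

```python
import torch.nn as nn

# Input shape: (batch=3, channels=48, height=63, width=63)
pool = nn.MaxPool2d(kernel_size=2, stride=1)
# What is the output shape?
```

Input: (3, 48, 63, 63) -> Output: (3, 48, 62, 62)

Answer: (3, 48, 62, 62)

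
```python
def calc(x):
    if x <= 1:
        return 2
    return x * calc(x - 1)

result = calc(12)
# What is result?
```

calc(12) = 12 * 11 * 10 * 9 * 8 * 7 * 6 * 5 * 4 * 3 * 2 * 2 = 958003200

Answer: 958003200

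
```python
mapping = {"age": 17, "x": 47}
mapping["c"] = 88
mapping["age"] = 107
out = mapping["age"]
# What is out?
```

Trace:
`mapping = {"age": 17, "x": 47}` → mapping = {'age': 17, 'x': 47}
`mapping["c"] = 88` → mapping = {'age': 17, 'x': 47, 'c': 88}
`mapping["age"] = 107` → mapping = {'age': 107, 'x': 47, 'c': 88}
`out = mapping["age"]` → out = 107
So out = 107

Answer: 107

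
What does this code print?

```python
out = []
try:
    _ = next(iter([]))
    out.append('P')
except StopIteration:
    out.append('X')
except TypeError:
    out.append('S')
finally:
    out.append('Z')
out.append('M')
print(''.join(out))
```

Execution trace: 'X' (except StopIteration) → 'Z' (finally) → 'M' (after the try/except). Output: XZM

Answer: XZM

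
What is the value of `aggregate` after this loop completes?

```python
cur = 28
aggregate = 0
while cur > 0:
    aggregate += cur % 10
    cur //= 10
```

Sum digits of 28
`aggregate` takes the values: 0 → 8 → 10

Answer: 10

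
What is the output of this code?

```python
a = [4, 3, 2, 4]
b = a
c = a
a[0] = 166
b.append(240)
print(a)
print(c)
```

Key concept: multiple aliases.
Step by step:
`a = [4, 3, 2, 4]` → a = [4, 3, 2, 4]
`b = a` → b = [4, 3, 2, 4] (same object as a)
`c = a` → c = [4, 3, 2, 4] (same object as a, b)
`a[0] = 166` → a = [166, 3, 2, 4] (same object as b, c); b = [166, 3, 2, 4] (same object as a, c); c = [166, 3, 2, 4] (same object as a, b)
`b.append(240)` → a = [166, 3, 2, 4, 240] (same object as b, c); b = [166, 3, 2, 4, 240] (same object as a, c); c = [166, 3, 2, 4, 240] (same object as a, b)
`print(a)` → prints [166, 3, 2, 4, 240]
`print(c)` → prints [166, 3, 2, 4, 240]

Answer:
[166, 3, 2, 4, 240]
[166, 3, 2, 4, 240]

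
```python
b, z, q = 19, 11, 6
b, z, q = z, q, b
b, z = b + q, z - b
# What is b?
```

Trace:
`b, z, q = 19, 11, 6` → b = 19; z = 11; q = 6
`b, z, q = z, q, b` → b = 11; z = 6; q = 19
`b, z = b + q, z - b` → b = 30; z = -5
So b = 30

Answer: 30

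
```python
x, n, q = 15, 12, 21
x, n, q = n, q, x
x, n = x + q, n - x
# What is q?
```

Trace:
`x, n, q = 15, 12, 21` → x = 15; n = 12; q = 21
`x, n, q = n, q, x` → x = 12; n = 21; q = 15
`x, n = x + q, n - x` → x = 27; n = 9
So q = 15

Answer: 15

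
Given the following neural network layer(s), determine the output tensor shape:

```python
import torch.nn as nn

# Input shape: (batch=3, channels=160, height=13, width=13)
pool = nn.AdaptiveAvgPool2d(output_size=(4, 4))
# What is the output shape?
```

Input: (3, 160, 13, 13) -> Output: (3, 160, 4, 4)

Answer: (3, 160, 4, 4)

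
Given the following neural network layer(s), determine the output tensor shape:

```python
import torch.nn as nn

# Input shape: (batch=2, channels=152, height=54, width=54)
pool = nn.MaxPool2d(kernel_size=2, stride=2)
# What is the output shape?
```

Input: (2, 152, 54, 54) -> Output: (2, 152, 27, 27)

Answer: (2, 152, 27, 27)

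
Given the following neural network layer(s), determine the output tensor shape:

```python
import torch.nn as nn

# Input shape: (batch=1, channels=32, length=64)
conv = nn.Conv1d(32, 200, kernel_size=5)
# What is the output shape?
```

Input: (1, 32, 64) -> Output: (1, 200, 60)

Answer: (1, 200, 60)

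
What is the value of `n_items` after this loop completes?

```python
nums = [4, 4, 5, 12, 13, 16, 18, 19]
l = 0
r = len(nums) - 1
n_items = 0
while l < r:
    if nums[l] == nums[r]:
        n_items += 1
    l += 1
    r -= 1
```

Count matching pairs from ends
`n_items` takes the values: 0

Answer: 0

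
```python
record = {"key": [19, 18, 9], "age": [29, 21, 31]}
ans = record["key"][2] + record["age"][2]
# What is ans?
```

Trace:
`record = {"key": [19, 18, 9], "age": [29, 21, 31]}` → record = {'key': [19, 18, 9], 'age': [29, 21, 31]}
`ans = record["key"][2] + record["age"][2]` → ans = 40
So ans = 40

Answer: 40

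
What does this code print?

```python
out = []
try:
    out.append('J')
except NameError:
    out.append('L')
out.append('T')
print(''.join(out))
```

Execution trace: 'J' (try body, no exception) → 'T' (after the try/except). Output: JT

Answer: JT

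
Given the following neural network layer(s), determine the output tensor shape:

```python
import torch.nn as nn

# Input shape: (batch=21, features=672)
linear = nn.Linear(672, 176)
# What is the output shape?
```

Input: (21, 672) -> Output: (21, 176)

Answer: (21, 176)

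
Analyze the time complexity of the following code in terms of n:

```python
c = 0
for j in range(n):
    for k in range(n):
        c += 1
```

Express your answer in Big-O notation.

Each loop level contributes: n × n. Multiplying the contributions gives O(n^2).

Answer: O(n^2)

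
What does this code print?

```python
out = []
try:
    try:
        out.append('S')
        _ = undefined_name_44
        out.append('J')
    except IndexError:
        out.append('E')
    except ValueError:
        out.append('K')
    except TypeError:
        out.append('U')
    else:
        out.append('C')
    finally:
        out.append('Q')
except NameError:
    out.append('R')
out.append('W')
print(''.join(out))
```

Execution trace: 'S' (try body) → 'Q' (finally) → 'R' (outer except NameError) → 'W' (after the try/except). Output: SQRW

Answer: SQRW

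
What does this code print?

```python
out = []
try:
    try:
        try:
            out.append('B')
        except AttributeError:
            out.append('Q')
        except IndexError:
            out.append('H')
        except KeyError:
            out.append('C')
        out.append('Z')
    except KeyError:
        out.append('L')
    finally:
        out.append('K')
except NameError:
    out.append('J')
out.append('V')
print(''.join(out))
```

Execution trace: 'B' (inner try body, no exception) → 'Z' (try body, no exception) → 'K' (finally) → 'V' (after the try/except). Output: BZKV

Answer: BZKV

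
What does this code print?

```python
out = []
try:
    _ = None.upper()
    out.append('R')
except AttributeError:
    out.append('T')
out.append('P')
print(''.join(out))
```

Execution trace: 'T' (except AttributeError) → 'P' (after the try/except). Output: TP

Answer: TP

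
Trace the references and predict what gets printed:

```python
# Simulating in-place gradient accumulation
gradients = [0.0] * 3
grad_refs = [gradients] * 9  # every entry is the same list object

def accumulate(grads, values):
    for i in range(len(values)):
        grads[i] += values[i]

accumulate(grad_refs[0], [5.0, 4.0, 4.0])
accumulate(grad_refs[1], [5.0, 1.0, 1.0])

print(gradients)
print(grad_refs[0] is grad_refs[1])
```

Key concept: gradient accumulation aliasing.
Step by step:
`gradients = [0.0] * 3` → gradients = [0.0, 0.0, 0.0]
`grad_refs = [gradients] * 9` → grad_refs = [[0.0, 0.0, 0.0], [0.0, 0.0, 0.0], [0.0, 0.0, 0.0], [0.0, 0.0, 0.0], [0.0, 0.0, 0.0], [0.0, 0.0, 0.0], [0.0, 0.0, 0.0], [0.0, 0.0, 0.0], [0.0, 0.0, 0.0]]
`accumulate(grad_refs[0], [5.0, 4.0, 4.0])` → gradients = [5.0, 4.0, 4.0]; grad_refs = [[5.0, 4.0, 4.0], [5.0, 4.0, 4.0], [5.0, 4.0, 4.0], [5.0, 4.0, 4.0], [5.0, 4.0, 4.0], [5.0, 4.0, 4.0], [5.0, 4.0, 4.0], [5.0, 4.0, 4.0], [5.0, 4.0, 4.0]]
`accumulate(grad_refs[1], [5.0, 1.0, 1.0])` → gradients = [10.0, 5.0, 5.0]; grad_refs = [[10.0, 5.0, 5.0], [10.0, 5.0, 5.0], [10.0, 5.0, 5.0], [10.0, 5.0, 5.0], [10.0, 5.0, 5.0], [10.0, 5.0, 5.0], [10.0, 5.0, 5.0], [10.0, 5.0, 5.0], [10.0, 5.0, 5.0]]
`print(gradients)` → prints [10.0, 5.0, 5.0]
`print(grad_refs[0] is grad_refs[1])` → prints True

Answer:
[10.0, 5.0, 5.0]
True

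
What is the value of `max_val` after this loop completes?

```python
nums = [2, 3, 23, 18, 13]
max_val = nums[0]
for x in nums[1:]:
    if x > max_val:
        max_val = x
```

Maximum of [2, 3, 23, 18, 13]
`max_val` takes the values: 2 → 3 → 23

Answer: 23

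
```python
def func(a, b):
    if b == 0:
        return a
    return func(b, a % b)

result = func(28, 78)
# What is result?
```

func(28, 78) -> func(78, 28) -> func(28, 22) -> func(22, 6) -> func(6, 4) -> func(4, 2) -> func(2, 0) -> 2

Answer: 2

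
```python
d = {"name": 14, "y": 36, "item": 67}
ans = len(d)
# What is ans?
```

Trace:
`d = {"name": 14, "y": 36, "item": 67}` → d = {'name': 14, 'y': 36, 'item': 67}
`ans = len(d)` → ans = 3
So ans = 3

Answer: 3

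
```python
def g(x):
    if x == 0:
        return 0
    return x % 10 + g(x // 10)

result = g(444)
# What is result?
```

Sum of digits of 444: 4 + 4 + 4 = 12

Answer: 12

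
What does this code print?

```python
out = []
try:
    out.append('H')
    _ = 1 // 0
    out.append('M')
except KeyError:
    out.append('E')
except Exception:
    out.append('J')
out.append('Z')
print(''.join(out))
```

Execution trace: 'H' (try body) → 'J' (except Exception) → 'Z' (after the try/except). Output: HJZ

Answer: HJZ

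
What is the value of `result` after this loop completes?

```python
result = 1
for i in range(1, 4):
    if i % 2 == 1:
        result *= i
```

Product of odd numbers 1 to 3
`result` takes the values: 1 → 3

Answer: 3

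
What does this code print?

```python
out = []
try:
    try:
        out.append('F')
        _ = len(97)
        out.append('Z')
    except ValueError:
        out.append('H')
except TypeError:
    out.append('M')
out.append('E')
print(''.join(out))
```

Execution trace: 'F' (try body) → 'M' (outer except TypeError) → 'E' (after the try/except). Output: FME

Answer: FME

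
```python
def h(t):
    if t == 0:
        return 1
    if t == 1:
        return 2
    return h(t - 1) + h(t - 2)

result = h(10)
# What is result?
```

Build up from base cases: h(0)=1, h(1)=2, h(2)=3, h(3)=5, h(4)=8, h(5)=13, h(6)=21, ..., h(10)=144

Answer: 144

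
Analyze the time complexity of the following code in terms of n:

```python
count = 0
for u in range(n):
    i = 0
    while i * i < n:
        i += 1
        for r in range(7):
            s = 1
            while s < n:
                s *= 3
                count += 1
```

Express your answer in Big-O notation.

Each loop level contributes: n × √n × 1 × log n. Multiplying the contributions gives O(n√n log n).

Answer: O(n√n log n)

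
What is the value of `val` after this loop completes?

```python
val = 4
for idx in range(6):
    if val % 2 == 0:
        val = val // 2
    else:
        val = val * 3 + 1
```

Collatz-style transformation from 4
`val` takes the values: 4 → 2 → 1 → 4 → 2 → 1 → 4

Answer: 4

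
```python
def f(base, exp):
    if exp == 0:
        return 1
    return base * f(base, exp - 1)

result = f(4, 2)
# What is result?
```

f(4, 2) = 4 * 4 = 16

Answer: 16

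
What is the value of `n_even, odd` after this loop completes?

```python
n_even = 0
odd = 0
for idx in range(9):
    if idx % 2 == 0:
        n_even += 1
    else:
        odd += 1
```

Count evens and odds in range(9)
`n_even, odd` takes the values: (0, 0) → (1, 0) → (1, 1) → (2, 1) → (2, 2) → (3, 2) → (3, 3) → (4, 3) → (4, 4) → (5, 4)

Answer: 5, 4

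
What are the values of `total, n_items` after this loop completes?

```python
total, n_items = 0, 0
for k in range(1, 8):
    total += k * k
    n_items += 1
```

Sum of squares and count
`total, n_items` takes the values: (0, 0) → (1, 0) → (1, 1) → (5, 1) → (5, 2) → (14, 2) → (14, 3) → (30, 3) → (30, 4) → (55, 4) → (55, 5) → (91, 5) → (91, 6) → (140, 6) → (140, 7)

Answer: 140, 7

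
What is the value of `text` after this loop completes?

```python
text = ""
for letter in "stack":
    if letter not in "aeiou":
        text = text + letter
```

Remove vowels from 'stack'
`text` takes the values: "" → "s" → "st" → "stc" → "stck"

Answer: "stck"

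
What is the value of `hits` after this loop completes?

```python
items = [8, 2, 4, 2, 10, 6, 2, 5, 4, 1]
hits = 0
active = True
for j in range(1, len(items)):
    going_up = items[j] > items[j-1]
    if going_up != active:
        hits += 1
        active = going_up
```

Count direction changes in [8, 2, 4, 2, 10, 6, 2, 5, 4, 1]
`hits` takes the values: 0 → 1 → 2 → 3 → 4 → 5 → 6 → 7

Answer: 7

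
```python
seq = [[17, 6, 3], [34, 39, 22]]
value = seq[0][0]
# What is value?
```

Trace:
`seq = [[17, 6, 3], [34, 39, 22]]` → seq = [[17, 6, 3], [34, 39, 22]]
`value = seq[0][0]` → value = 17
So value = 17

Answer: 17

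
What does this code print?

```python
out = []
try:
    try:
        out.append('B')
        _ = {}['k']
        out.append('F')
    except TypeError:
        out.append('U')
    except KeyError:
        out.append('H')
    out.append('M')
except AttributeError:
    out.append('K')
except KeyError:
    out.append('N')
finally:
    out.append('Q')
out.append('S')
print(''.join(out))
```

Execution trace: 'B' (inner try body) → 'H' (inner except KeyError) → 'M' (try body, no exception) → 'Q' (finally) → 'S' (after the try/except). Output: BHMQS

Answer: BHMQS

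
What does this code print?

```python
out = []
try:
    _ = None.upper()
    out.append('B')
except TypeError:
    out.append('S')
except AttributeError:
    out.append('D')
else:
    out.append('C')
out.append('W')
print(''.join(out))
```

Execution trace: 'D' (except AttributeError) → 'W' (after the try/except). Output: DW

Answer: DW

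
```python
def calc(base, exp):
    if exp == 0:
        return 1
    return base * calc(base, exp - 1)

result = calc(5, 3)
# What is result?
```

calc(5, 3) = 5 * 5 * 5 = 125

Answer: 125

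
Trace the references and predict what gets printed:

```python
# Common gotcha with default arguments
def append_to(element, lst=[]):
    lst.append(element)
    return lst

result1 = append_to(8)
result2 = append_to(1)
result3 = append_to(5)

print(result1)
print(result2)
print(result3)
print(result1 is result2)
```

Key concept: mutable default argument gotcha.
Step by step:
`result1 = append_to(8)` → result1 = [8]
`result2 = append_to(1)` → result1 = [8, 1] (same object as result2); result2 = [8, 1] (same object as result1)
`result3 = append_to(5)` → result1 = [8, 1, 5] (same object as result2, result3); result2 = [8, 1, 5] (same object as result1, result3); result3 = [8, 1, 5] (same object as result1, result2)
`print(result1)` → prints [8, 1, 5]
`print(result2)` → prints [8, 1, 5]
`print(result3)` → prints [8, 1, 5]
`print(result1 is result2)` → prints True

Answer:
[8, 1, 5]
[8, 1, 5]
[8, 1, 5]
True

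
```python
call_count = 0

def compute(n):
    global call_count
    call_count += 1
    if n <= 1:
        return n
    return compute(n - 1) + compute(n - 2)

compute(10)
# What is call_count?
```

Calls(n) = 1 + Calls(n-1) + Calls(n-2); Calls(0)=Calls(1)=1. For n=10 this gives 177.

Answer: 177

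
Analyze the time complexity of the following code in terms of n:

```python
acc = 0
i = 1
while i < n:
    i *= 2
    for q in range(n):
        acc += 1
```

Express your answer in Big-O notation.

Each loop level contributes: log n × n. Multiplying the contributions gives O(n log n).

Answer: O(n log n)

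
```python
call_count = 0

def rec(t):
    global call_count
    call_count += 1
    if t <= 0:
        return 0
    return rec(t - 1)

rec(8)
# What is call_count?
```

Linear recursion stepping by 1: 9 calls from t=8 down to ≤0.

Answer: 9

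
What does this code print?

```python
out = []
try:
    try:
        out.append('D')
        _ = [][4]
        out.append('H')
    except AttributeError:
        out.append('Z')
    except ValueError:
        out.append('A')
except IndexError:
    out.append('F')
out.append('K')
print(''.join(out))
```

Execution trace: 'D' (try body) → 'F' (outer except IndexError) → 'K' (after the try/except). Output: DFK

Answer: DFK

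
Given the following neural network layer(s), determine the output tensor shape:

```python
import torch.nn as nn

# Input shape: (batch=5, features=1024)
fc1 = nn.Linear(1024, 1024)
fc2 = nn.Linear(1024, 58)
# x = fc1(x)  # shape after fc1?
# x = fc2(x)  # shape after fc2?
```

Input: (5, 1024) -> after fc1: (5, 1024) -> Output: (5, 58)

Answer: (5, 58)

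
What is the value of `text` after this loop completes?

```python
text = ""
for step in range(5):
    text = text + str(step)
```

Concatenate digits 0 to 4
`text` takes the values: "" → "0" → "01" → "012" → "0123" → "01234"

Answer: "01234"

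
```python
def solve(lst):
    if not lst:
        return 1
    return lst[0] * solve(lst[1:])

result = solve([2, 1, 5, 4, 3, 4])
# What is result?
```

Product over [2, 1, 5, 4, 3, 4] = 2 * 1 * 5 * 4 * 3 * 4 = 480

Answer: 480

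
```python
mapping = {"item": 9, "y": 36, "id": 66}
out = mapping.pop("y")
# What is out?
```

Trace:
`mapping = {"item": 9, "y": 36, "id": 66}` → mapping = {'item': 9, 'y': 36, 'id': 66}
`out = mapping.pop("y")` → mapping = {'item': 9, 'id': 66}; out = 36
So out = 36

Answer: 36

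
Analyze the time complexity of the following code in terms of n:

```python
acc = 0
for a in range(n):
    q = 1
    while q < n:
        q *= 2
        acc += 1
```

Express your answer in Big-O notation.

Each loop level contributes: n × log n. Multiplying the contributions gives O(n log n).

Answer: O(n log n)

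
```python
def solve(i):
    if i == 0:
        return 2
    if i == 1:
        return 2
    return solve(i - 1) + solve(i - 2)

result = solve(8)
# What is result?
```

Build up from base cases: solve(0)=2, solve(1)=2, solve(2)=4, solve(3)=6, solve(4)=10, solve(5)=16, solve(6)=26, ..., solve(8)=68

Answer: 68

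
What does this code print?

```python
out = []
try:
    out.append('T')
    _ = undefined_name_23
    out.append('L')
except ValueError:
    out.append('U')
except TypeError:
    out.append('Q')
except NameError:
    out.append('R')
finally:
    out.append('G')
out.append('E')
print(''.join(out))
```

Execution trace: 'T' (try body) → 'R' (except NameError) → 'G' (finally) → 'E' (after the try/except). Output: TRGE

Answer: TRGE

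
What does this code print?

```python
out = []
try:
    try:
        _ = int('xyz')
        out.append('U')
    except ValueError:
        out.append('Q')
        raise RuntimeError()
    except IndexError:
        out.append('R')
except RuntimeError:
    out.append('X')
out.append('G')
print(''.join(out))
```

Execution trace: 'Q' (inner except ValueError) → 'X' (outer except RuntimeError) → 'G' (after the try/except). Output: QXG

Answer: QXG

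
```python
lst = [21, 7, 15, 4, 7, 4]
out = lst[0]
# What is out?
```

Trace:
`lst = [21, 7, 15, 4, 7, 4]` → lst = [21, 7, 15, 4, 7, 4]
`out = lst[0]` → out = 21
So out = 21

Answer: 21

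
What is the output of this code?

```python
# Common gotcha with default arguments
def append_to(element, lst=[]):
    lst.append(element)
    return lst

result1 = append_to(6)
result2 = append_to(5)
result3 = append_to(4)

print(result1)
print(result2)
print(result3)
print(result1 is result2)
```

Key concept: mutable default argument gotcha.
Step by step:
`result1 = append_to(6)` → result1 = [6]
`result2 = append_to(5)` → result1 = [6, 5] (same object as result2); result2 = [6, 5] (same object as result1)
`result3 = append_to(4)` → result1 = [6, 5, 4] (same object as result2, result3); result2 = [6, 5, 4] (same object as result1, result3); result3 = [6, 5, 4] (same object as result1, result2)
`print(result1)` → prints [6, 5, 4]
`print(result2)` → prints [6, 5, 4]
`print(result3)` → prints [6, 5, 4]
`print(result1 is result2)` → prints True

Answer:
[6, 5, 4]
[6, 5, 4]
[6, 5, 4]
True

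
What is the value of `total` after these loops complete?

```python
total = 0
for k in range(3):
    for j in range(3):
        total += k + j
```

Sum of all k+j for k,j in 3x3
`total` takes the values: 0 → 1 → 3 → 4 → 6 → 9 → 11 → 14 → 18

Answer: 18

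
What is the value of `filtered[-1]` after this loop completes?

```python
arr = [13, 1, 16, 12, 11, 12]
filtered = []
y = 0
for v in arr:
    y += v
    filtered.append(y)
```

Cumulative sum ends at 65
`filtered` takes the values: [] → [13] → [13, 14] → [13, 14, 30] → [13, 14, 30, 42] → [13, 14, 30, 42, 53] → [13, 14, 30, 42, 53, 65]
So `filtered[-1]` = 65

Answer: 65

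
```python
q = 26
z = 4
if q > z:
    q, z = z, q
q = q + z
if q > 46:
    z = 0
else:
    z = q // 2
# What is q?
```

Trace:
`q = 26` → q = 26
`z = 4` → z = 4
`if q > z: ...` → q > z is True → q = 4; z = 26
`q = q + z` → q = 30
`if q > 46: ...` → q > 46 is False, take else branch → z = 15
So q = 30

Answer: 30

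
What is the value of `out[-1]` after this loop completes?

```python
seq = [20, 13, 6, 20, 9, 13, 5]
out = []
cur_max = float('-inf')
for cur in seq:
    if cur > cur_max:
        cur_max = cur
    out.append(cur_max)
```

Running max ends at 20
`out` takes the values: [] → [20] → [20, 20] → [20, 20, 20] → [20, 20, 20, 20] → [20, 20, 20, 20, 20] → [20, 20, 20, 20, 20, 20] → [20, 20, 20, 20, 20, 20, 20]
So `out[-1]` = 20

Answer: 20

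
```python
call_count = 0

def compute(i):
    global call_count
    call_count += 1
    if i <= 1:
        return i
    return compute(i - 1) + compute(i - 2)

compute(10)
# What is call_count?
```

Calls(i) = 1 + Calls(i-1) + Calls(i-2); Calls(0)=Calls(1)=1. For i=10 this gives 177.

Answer: 177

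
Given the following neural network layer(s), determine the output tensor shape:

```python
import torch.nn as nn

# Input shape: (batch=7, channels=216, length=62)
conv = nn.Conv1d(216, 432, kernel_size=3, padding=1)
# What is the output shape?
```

Input: (7, 216, 62) -> Output: (7, 432, 62)

Answer: (7, 432, 62)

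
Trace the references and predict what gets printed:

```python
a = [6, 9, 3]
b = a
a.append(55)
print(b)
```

Key concept: basic list aliasing.
Step by step:
`a = [6, 9, 3]` → a = [6, 9, 3]
`b = a` → b = [6, 9, 3] (same object as a)
`a.append(55)` → a = [6, 9, 3, 55] (same object as b); b = [6, 9, 3, 55] (same object as a)
`print(b)` → prints [6, 9, 3, 55]

Answer: [6, 9, 3, 55]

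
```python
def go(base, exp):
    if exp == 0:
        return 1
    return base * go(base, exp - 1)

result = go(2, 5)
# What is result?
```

go(2, 5) = 2 * 2 * 2 * 2 * 2 = 32

Answer: 32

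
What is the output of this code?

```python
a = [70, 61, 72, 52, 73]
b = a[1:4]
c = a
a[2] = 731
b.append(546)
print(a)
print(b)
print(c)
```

Key concept: slice vs alias.
Step by step:
`a = [70, 61, 72, 52, 73]` → a = [70, 61, 72, 52, 73]
`b = a[1:4]` → b = [61, 72, 52]
`c = a` → c = [70, 61, 72, 52, 73] (same object as a)
`a[2] = 731` → a = [70, 61, 731, 52, 73] (same object as c); c = [70, 61, 731, 52, 73] (same object as a)
`b.append(546)` → b = [61, 72, 52, 546]
`print(a)` → prints [70, 61, 731, 52, 73]
`print(b)` → prints [61, 72, 52, 546]
`print(c)` → prints [70, 61, 731, 52, 73]

Answer:
[70, 61, 731, 52, 73]
[61, 72, 52, 546]
[70, 61, 731, 52, 73]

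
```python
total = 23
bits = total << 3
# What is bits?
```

Trace:
`total = 23` → total = 23
`bits = total << 3` → bits = 184
So bits = 184

Answer: 184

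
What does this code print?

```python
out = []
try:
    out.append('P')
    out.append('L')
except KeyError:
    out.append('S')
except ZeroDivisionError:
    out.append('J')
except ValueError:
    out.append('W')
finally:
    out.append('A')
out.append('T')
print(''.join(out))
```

Execution trace: 'P' (try body) → 'L' (try body, no exception) → 'A' (finally) → 'T' (after the try/except). Output: PLAT

Answer: PLAT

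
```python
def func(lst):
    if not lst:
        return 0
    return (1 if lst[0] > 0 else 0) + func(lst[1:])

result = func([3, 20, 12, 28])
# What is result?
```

Count of positive elements in [3, 20, 12, 28] = 4

Answer: 4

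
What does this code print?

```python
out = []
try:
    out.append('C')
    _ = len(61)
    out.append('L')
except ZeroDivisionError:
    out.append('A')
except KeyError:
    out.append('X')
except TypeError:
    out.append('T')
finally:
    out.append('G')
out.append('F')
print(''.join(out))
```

Execution trace: 'C' (try body) → 'T' (except TypeError) → 'G' (finally) → 'F' (after the try/except). Output: CTGF

Answer: CTGF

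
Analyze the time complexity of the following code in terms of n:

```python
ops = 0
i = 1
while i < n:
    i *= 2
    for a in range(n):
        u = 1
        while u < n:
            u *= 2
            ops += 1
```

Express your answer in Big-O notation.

Each loop level contributes: log n × n × log n. Multiplying the contributions gives O(n log² n).

Answer: O(n log² n)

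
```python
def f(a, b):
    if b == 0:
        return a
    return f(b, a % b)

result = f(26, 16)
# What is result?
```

f(26, 16) -> f(16, 10) -> f(10, 6) -> f(6, 4) -> f(4, 2) -> f(2, 0) -> 2

Answer: 2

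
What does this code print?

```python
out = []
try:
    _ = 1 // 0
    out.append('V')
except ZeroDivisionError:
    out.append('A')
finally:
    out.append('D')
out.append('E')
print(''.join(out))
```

Execution trace: 'A' (except ZeroDivisionError) → 'D' (finally) → 'E' (after the try/except). Output: ADE

Answer: ADE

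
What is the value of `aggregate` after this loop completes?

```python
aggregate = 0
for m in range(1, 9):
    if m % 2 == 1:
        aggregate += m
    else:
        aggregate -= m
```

Add odd, subtract even
`aggregate` takes the values: 0 → 1 → -1 → 2 → -2 → 3 → -3 → 4 → -4

Answer: -4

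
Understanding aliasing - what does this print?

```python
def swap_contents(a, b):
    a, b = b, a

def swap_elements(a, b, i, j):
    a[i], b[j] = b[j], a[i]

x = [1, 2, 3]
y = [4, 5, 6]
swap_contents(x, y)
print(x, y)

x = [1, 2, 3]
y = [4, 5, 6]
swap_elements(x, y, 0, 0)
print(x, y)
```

Key concept: parameter rebinding vs mutation.
Step by step:
`x = [1, 2, 3]` → x = [1, 2, 3]
`y = [4, 5, 6]` → y = [4, 5, 6]
`swap_contents(x, y)` → no visible change to tracked variables
`print(x, y)` → prints [1, 2, 3] [4, 5, 6]
`x = [1, 2, 3]` → x = [1, 2, 3]
`y = [4, 5, 6]` → y = [4, 5, 6]
`swap_elements(x, y, 0, 0)` → x = [4, 2, 3]; y = [1, 5, 6]
`print(x, y)` → prints [4, 2, 3] [1, 5, 6]

Answer:
[1, 2, 3] [4, 5, 6]
[4, 2, 3] [1, 5, 6]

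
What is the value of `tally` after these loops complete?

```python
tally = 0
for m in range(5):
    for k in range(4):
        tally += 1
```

5 * 4 = 20
`tally` takes the values: 0 → 1 → 2 → 3 → 4 → 5 → 6 → 7 → 8 → 9 → 10 → 11 → 12 → 13 → 14 → 15 → 16 → 17 → 18 → 19 → 20

Answer: 20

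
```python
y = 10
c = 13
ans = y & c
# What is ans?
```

Trace:
`y = 10` → y = 10
`c = 13` → c = 13
`ans = y & c` → ans = 8
So ans = 8

Answer: 8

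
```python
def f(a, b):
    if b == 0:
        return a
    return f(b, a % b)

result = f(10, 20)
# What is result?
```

f(10, 20) -> f(20, 10) -> f(10, 0) -> 10

Answer: 10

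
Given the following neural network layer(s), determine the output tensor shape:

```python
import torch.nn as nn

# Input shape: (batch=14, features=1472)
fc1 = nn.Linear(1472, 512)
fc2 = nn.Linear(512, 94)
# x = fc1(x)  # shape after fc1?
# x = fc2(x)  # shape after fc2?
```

Input: (14, 1472) -> after fc1: (14, 512) -> Output: (14, 94)

Answer: (14, 94)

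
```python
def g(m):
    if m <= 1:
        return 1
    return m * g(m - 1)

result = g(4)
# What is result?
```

g(4) = 4 * 3 * 2 * 1 = 24

Answer: 24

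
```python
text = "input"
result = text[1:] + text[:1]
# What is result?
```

Trace:
`text = "input"` → text = 'input'
`result = text[1:] + text[:1]` → result = 'nputi'
So result = 'nputi'

Answer: 'nputi'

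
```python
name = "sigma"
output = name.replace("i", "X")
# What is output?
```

Trace:
`name = "sigma"` → name = 'sigma'
`output = name.replace("i", "X")` → output = 'sXgma'
So output = 'sXgma'

Answer: 'sXgma'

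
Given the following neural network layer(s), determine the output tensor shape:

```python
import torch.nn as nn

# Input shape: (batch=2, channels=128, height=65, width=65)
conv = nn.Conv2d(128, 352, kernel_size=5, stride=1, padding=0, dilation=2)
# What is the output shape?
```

Input: (2, 128, 65, 65) -> Output: (2, 352, 57, 57)

Answer: (2, 352, 57, 57)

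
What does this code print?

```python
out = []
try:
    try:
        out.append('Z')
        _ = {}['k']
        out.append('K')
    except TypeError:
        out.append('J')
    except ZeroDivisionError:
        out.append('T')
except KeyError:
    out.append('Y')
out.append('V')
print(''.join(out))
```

Execution trace: 'Z' (try body) → 'Y' (outer except KeyError) → 'V' (after the try/except). Output: ZYV

Answer: ZYV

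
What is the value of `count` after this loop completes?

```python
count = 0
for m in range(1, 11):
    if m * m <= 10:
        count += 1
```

Count numbers where m² ≤ 10
`count` takes the values: 0 → 1 → 2 → 3

Answer: 3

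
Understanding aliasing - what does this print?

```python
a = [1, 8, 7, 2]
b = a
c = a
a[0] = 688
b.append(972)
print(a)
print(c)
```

Key concept: multiple aliases.
Step by step:
`a = [1, 8, 7, 2]` → a = [1, 8, 7, 2]
`b = a` → b = [1, 8, 7, 2] (same object as a)
`c = a` → c = [1, 8, 7, 2] (same object as a, b)
`a[0] = 688` → a = [688, 8, 7, 2] (same object as b, c); b = [688, 8, 7, 2] (same object as a, c); c = [688, 8, 7, 2] (same object as a, b)
`b.append(972)` → a = [688, 8, 7, 2, 972] (same object as b, c); b = [688, 8, 7, 2, 972] (same object as a, c); c = [688, 8, 7, 2, 972] (same object as a, b)
`print(a)` → prints [688, 8, 7, 2, 972]
`print(c)` → prints [688, 8, 7, 2, 972]

Answer:
[688, 8, 7, 2, 972]
[688, 8, 7, 2, 972]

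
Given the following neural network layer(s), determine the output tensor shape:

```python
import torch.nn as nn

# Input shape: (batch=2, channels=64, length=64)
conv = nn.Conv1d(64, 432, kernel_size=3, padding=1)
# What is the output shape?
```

Input: (2, 64, 64) -> Output: (2, 432, 64)

Answer: (2, 432, 64)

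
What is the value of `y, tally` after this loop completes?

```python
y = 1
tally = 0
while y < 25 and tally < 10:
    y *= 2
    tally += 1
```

Double until >= 25 or 10 iterations
`y, tally` takes the values: (1, 0) → (2, 0) → (2, 1) → (4, 1) → (4, 2) → (8, 2) → (8, 3) → (16, 3) → (16, 4) → (32, 4) → (32, 5)

Answer: 32, 5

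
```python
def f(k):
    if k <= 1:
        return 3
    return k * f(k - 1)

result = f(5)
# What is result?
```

f(5) = 5 * 4 * 3 * 2 * 3 = 360

Answer: 360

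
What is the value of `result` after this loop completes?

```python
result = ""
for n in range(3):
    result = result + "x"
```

Repeat 'x' 3 times
`result` takes the values: "" → "x" → "xx" → "xxx"

Answer: "xxx"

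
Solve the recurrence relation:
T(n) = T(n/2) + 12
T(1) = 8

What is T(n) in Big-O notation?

Each step divides n by 2 and adds 12. After log_2(n) steps we reach T(1)=8. So T(n) = 12·log_2(n) + 8 = O(log n).

Answer: O(log n)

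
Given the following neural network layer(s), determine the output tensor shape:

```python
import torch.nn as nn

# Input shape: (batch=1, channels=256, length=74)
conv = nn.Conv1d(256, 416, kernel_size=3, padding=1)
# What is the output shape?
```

Input: (1, 256, 74) -> Output: (1, 416, 74)

Answer: (1, 416, 74)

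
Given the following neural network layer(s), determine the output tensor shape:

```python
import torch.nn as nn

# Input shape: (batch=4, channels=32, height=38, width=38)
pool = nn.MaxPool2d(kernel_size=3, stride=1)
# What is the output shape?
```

Input: (4, 32, 38, 38) -> Output: (4, 32, 36, 36)

Answer: (4, 32, 36, 36)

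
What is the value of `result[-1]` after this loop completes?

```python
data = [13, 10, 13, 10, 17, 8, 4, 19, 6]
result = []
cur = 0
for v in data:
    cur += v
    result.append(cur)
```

Cumulative sum ends at 100
`result` takes the values: [] → [13] → [13, 23] → [13, 23, 36] → [13, 23, 36, 46] → [13, 23, 36, 46, 63] → [13, 23, 36, 46, 63, 71] → [13, 23, 36, 46, 63, 71, 75] → [13, 23, 36, 46, 63, 71, 75, 94] → [13, 23, 36, 46, 63, 71, 75, 94, 100]
So `result[-1]` = 100

Answer: 100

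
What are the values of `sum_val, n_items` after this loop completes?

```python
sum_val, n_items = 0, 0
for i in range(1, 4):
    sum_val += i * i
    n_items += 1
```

Sum of squares and count
`sum_val, n_items` takes the values: (0, 0) → (1, 0) → (1, 1) → (5, 1) → (5, 2) → (14, 2) → (14, 3)

Answer: 14, 3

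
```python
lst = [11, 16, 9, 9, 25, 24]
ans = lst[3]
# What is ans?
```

Trace:
`lst = [11, 16, 9, 9, 25, 24]` → lst = [11, 16, 9, 9, 25, 24]
`ans = lst[3]` → ans = 9
So ans = 9

Answer: 9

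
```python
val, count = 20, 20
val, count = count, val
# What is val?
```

Trace:
`val, count = 20, 20` → val = 20; count = 20
`val, count = count, val` → val = 20; count = 20
So val = 20

Answer: 20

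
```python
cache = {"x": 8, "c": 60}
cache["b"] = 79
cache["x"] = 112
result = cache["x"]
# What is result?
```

Trace:
`cache = {"x": 8, "c": 60}` → cache = {'x': 8, 'c': 60}
`cache["b"] = 79` → cache = {'x': 8, 'c': 60, 'b': 79}
`cache["x"] = 112` → cache = {'x': 112, 'c': 60, 'b': 79}
`result = cache["x"]` → result = 112
So result = 112

Answer: 112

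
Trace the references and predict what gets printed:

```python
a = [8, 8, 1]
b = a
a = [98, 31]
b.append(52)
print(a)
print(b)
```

Key concept: rebinding vs mutation: a is rebound to a new list, b still points at the original.
Step by step:
`a = [8, 8, 1]` → a = [8, 8, 1]
`b = a` → b = [8, 8, 1] (same object as a)
`a = [98, 31]` → a = [98, 31]
`b.append(52)` → b = [8, 8, 1, 52]
`print(a)` → prints [98, 31]
`print(b)` → prints [8, 8, 1, 52]

Answer:
[98, 31]
[8, 8, 1, 52]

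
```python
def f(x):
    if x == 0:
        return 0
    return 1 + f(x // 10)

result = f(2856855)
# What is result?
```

Count of digits of 2856855: 7

Answer: 7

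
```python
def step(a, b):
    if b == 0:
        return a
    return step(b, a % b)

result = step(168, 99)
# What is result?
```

step(168, 99) -> step(99, 69) -> step(69, 30) -> step(30, 9) -> step(9, 3) -> step(3, 0) -> 3

Answer: 3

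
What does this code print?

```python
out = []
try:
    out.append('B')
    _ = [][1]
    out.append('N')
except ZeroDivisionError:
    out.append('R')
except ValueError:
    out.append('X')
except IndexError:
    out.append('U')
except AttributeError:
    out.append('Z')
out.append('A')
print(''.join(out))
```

Execution trace: 'B' (try body) → 'U' (except IndexError) → 'A' (after the try/except). Output: BUA

Answer: BUA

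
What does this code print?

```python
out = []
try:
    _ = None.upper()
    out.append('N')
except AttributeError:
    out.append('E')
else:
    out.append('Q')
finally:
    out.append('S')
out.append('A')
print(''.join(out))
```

Execution trace: 'E' (except AttributeError) → 'S' (finally) → 'A' (after the try/except). Output: ESA

Answer: ESA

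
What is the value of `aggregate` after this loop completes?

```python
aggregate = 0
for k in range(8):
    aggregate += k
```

Sum of 0 to 7 = 28
`aggregate` takes the values: 0 → 1 → 3 → 6 → 10 → 15 → 21 → 28

Answer: 28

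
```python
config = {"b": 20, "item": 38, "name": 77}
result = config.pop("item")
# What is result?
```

Trace:
`config = {"b": 20, "item": 38, "name": 77}` → config = {'b': 20, 'item': 38, 'name': 77}
`result = config.pop("item")` → config = {'b': 20, 'name': 77}; result = 38
So result = 38

Answer: 38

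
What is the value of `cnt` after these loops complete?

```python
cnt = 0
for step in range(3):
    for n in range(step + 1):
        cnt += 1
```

Triangle: 1 + 2 + ... + 3
`cnt` takes the values: 0 → 1 → 2 → 3 → 4 → 5 → 6

Answer: 6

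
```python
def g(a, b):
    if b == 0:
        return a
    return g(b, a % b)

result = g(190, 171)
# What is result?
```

g(190, 171) -> g(171, 19) -> g(19, 0) -> 19

Answer: 19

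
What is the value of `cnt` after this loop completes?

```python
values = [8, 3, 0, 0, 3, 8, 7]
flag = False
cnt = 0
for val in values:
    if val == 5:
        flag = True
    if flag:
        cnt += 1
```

Count elements after first 5 in [8, 3, 0, 0, 3, 8, 7]
`cnt` takes the values: 0

Answer: 0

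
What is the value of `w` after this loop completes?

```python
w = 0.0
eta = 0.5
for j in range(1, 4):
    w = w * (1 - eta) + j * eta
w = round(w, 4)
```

Moving average with lr=0.5
`w` takes the values: 0.0 → 0.5 → 1.25 → 2.125

Answer: 2.125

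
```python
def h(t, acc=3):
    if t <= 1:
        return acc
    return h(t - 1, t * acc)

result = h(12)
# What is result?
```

Accumulator trace (n, acc): (12, 3) -> (11, 36) -> (10, 396) -> (9, 3960) -> (8, 35640) -> (7, 285120) -> (6, 1995840) -> (5, 11975040) -> (4, 59875200) -> (3, 239500800) -> (2, 718502400) -> (1, 1437004800) -> return 1437004800

Answer: 1437004800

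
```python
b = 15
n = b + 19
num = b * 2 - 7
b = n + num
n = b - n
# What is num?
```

Trace:
`b = 15` → b = 15
`n = b + 19` → n = 34
`num = b * 2 - 7` → num = 23
`b = n + num` → b = 57
`n = b - n` → n = 23
So num = 23

Answer: 23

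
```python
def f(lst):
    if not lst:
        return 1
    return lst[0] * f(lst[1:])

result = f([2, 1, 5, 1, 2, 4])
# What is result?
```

Product over [2, 1, 5, 1, 2, 4] = 2 * 1 * 5 * 1 * 2 * 4 = 80

Answer: 80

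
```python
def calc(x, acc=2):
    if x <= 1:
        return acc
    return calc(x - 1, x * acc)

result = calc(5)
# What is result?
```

Accumulator trace (n, acc): (5, 2) -> (4, 10) -> (3, 40) -> (2, 120) -> (1, 240) -> return 240

Answer: 240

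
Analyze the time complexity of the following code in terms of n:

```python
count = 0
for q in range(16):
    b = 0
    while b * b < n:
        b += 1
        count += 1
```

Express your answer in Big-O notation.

Each loop level contributes: 1 × √n. Multiplying the contributions gives O(√n).

Answer: O(√n)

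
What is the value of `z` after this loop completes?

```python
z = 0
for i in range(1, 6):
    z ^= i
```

XOR of 1 to 5
`z` takes the values: 0 → 1 → 3 → 0 → 4 → 1

Answer: 1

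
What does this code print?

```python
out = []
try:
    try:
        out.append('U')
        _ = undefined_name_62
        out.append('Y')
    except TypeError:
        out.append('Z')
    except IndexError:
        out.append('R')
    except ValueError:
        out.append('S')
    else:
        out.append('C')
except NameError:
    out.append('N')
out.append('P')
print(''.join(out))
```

Execution trace: 'U' (try body) → 'N' (outer except NameError) → 'P' (after the try/except). Output: UNP

Answer: UNP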